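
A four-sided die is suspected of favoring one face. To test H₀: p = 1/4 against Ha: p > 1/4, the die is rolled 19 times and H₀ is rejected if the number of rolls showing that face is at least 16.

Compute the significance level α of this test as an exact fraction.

α = P(reject H₀ | H₀ true) = P(K ≥ 16 | p = 1/4), with K ~ Binomial(19, 1/4).
Adding the binomial terms for j = 16 through 19 with p = 1/4 yields 1735/17179869184.

1735/17179869184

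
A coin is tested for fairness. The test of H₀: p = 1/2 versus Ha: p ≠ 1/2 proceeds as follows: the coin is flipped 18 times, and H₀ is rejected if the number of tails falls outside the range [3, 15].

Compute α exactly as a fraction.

43/32768

The significance level is the null-hypothesis probability of the rejection region {≤2} ∪ {≥16}.
By symmetry, α = 2·P(K ≤ 2) = 2·(1 + 18 + 153)/262144 = 344/262144 = 43/32768.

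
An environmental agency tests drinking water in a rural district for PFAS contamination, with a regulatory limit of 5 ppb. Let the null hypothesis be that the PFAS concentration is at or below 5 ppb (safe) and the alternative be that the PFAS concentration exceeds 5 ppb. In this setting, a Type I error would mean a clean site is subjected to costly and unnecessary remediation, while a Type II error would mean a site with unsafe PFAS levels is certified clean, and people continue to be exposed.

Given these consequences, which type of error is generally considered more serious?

Type II error

The Type II consequence (a site with unsafe PFAS levels is certified clean, and people continue to be exposed) is more severe than the Type I consequence (a clean site is subjected to costly and unnecessary remediation).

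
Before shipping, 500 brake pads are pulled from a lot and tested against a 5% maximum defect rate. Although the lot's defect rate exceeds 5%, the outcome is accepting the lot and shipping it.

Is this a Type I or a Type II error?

The null hypothesis here is that the lot's defect rate is 5% (within specification).
'Accepting the lot and shipping it' corresponds to failing to reject H₀.
H₀ was not rejected but H₀ is false — a Type II error (false negative).

Type II error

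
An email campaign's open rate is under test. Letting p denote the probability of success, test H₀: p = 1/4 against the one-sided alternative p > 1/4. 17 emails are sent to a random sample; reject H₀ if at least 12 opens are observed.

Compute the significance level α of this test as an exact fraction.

429025/4294967296

α = P(reject H₀ | H₀ true) = P(K ≥ 12 | p = 1/4), with K ~ Binomial(17, 1/4).
Summing C(17,j)(1/4)^j(3/4)^{17−j} for j = 12,…,17 gives 429025/4294967296.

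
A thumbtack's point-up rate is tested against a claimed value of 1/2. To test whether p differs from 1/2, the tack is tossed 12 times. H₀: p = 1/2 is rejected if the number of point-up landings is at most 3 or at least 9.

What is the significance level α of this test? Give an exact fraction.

299/2048

Under H₀, Y ~ Binomial(12, 1/2); α is the probability of landing in either tail, P(Y ≤ 3) + P(Y ≥ 9).
The two tails are symmetric, so α = 2·(1 + 12 + 66 + 220)/2^12 = 598/4096 = 299/2048.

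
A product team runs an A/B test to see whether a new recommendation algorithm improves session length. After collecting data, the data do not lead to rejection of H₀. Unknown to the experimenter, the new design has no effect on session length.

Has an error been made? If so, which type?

The conventional null hypothesis here is that the new design has no effect on session length.
The test retained a true H₀ — the decision matches the true state.

Neither — the decision is correct.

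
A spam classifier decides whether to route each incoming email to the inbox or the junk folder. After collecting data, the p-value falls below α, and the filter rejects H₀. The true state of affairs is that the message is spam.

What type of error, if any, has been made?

No error (correct decision).

The conventional null hypothesis here is that the message is legitimate (not spam).
The test rejected a false H₀ — the decision matches the true state.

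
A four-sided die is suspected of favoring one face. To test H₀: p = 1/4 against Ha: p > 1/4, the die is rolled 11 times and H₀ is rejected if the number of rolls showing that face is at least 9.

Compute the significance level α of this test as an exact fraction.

Under H₀, X ~ Binomial(11, 1/4), and α = P(X ≥ 9).
Adding the binomial terms for j = 9 through 11 with p = 1/4 yields 529/4194304.

529/4194304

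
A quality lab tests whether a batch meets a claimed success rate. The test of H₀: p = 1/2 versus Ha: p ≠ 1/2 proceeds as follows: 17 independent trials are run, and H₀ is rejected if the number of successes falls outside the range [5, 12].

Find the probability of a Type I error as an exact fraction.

1607/32768

Under H₀, Y ~ Binomial(17, 1/2); α is the probability of landing in either tail, P(Y ≤ 4) + P(Y ≥ 13).
By symmetry, α = 2·P(Y ≤ 4) = 2·(1 + 17 + 136 + 680 + 2380)/131072 = 6428/131072 = 1607/32768.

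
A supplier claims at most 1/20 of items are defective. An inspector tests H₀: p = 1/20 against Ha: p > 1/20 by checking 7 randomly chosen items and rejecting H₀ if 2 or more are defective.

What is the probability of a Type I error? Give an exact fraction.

The significance level is the probability, assuming p = 1/20, of seeing 2 or more defectives in 7 draws.
Via the complement, α = 1 − Σ_{j=0}^{1} C(7,j)(1/20)^j(19/20)^{7-j} = 28403547/640000000.

28403547/640000000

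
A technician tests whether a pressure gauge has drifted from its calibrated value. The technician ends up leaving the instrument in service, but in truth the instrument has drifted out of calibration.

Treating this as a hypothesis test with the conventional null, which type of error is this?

The null hypothesis here is that the instrument is correctly calibrated.
'Leaving the instrument in service' corresponds to failing to reject H₀.
H₀ was not rejected but H₀ is false — a Type II error (false negative).

Type II error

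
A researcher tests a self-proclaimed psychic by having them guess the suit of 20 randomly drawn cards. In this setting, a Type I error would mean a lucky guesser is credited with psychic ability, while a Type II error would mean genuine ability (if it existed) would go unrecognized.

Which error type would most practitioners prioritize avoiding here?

Type I error

The Type I consequence (a lucky guesser is credited with psychic ability) is more severe than the Type II consequence (genuine ability (if it existed) would go unrecognized).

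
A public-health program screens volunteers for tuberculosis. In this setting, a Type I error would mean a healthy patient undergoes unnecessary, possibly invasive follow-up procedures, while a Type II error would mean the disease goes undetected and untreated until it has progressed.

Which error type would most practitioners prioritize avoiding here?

Type II error

The Type II consequence (the disease goes undetected and untreated until it has progressed) is more severe than the Type I consequence (a healthy patient undergoes unnecessary, possibly invasive follow-up procedures).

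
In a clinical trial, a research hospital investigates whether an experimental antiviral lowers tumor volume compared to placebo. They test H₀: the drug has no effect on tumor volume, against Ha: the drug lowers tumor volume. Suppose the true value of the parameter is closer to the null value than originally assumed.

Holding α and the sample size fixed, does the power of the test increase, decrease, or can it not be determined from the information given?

A smaller departure from H₀ means the test statistic under Ha is distributed closer to where it would be under H₀; rejection becomes less likely.
Since power = 1 − β and β increases, power decreases.

It decreases.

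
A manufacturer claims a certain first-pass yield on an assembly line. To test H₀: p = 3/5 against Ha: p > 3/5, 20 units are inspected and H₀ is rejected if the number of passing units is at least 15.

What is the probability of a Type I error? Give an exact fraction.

The Type I error probability is α = P(S ≥ 15) computed under H₀, where S ~ Binomial(20, 3/5).
Adding the binomial terms for j = 15 through 20 with p = 3/5 yields 11978051445297/95367431640625.

11978051445297/95367431640625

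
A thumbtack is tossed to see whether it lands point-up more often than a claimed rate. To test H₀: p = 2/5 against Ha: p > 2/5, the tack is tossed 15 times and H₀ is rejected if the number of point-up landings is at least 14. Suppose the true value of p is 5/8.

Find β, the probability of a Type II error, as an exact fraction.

A Type II error is failing to reject when Ha holds: with p = 5/8, β = P(X ≤ 13).
Equivalently, β = 1 − P(X ≥ 14) = 17439598153791/17592186044416.

17439598153791/17592186044416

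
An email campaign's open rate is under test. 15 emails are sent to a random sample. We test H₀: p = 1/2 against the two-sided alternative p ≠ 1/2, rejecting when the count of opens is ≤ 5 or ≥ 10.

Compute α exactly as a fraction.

α = P(K ≤ 5 or K ≥ 10 | p = 1/2), K ~ Binomial(15, 1/2).
By symmetry, α = 2·P(K ≤ 5) = 2·(1 + 15 + 105 + 455 + 1365 + 3003)/32768 = 9888/32768 = 309/1024.

309/1024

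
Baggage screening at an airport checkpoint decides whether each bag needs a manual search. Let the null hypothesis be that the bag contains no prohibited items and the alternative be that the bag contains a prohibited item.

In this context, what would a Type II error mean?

A Type II error is failing to reject H₀ when H₀ is false.
Here that means letting the bag through when actually the bag contains a prohibited item.

A Type II error would mean concluding that the bag contains no prohibited items (or at least failing to establish that the bag contains a prohibited item) when in fact the bag contains a prohibited item.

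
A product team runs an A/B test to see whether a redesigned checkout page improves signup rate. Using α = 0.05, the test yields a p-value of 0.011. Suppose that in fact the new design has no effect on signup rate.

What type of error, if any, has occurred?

Type I error

The conventional null hypothesis is that the new design has no effect on signup rate.
Since p = 0.011 < α = 0.05, H₀ is rejected.
H₀ is true (actually the new design has no effect on signup rate).
Rejecting a true H₀ is a Type I error.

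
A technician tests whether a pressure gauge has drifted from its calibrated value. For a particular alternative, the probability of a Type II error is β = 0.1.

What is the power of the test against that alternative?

0.9

Power = 1 − β = 1 − 0.1 = 0.9.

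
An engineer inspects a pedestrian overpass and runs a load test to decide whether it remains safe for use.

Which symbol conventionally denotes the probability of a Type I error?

α

P(Type I error) = P(reject H₀ | H₀ true) = α, the significance level.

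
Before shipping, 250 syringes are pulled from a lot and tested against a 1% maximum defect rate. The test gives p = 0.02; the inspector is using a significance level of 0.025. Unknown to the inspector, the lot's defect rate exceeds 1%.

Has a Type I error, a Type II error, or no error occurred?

The conventional null hypothesis is that the lot's defect rate is 1% (within specification).
Since p = 0.02 < α = 0.025, H₀ is rejected.
H₀ is false (actually the lot's defect rate exceeds 1%).
The decision matches the true state — no error.

No error — this is a correct decision.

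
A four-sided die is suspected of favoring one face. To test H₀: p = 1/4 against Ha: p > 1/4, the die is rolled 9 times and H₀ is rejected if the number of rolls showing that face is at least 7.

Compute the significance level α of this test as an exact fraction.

The Type I error probability is α = P(K ≥ 7) computed under H₀, where K ~ Binomial(9, 1/4).
Adding the binomial terms for j = 7 through 9 with p = 1/4 yields 11/8192.

11/8192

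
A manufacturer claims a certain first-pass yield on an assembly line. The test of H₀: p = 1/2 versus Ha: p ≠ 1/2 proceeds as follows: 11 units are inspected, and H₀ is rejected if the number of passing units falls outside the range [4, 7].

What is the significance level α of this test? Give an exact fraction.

The significance level is the null-hypothesis probability of the rejection region {≤3} ∪ {≥8}.
By symmetry, α = 2·P(K ≤ 3) = 2·(1 + 11 + 55 + 165)/2048 = 464/2048 = 29/128.

29/128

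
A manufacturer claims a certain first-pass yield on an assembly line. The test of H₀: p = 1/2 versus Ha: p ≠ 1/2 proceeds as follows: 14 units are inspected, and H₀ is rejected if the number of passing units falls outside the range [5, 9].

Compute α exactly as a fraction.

1471/8192

The significance level is the null-hypothesis probability of the rejection region {≤4} ∪ {≥10}.
The two tails are symmetric, so α = 2·(1 + 14 + 91 + 364 + 1001)/2^14 = 2942/16384 = 1471/8192.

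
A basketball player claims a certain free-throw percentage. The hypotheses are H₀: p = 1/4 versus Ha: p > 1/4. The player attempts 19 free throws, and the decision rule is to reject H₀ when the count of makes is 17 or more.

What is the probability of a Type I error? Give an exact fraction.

Under H₀, K ~ Binomial(19, 1/4), and α = P(K ≥ 17).
Summing C(19,j)(1/4)^j(3/4)^{19−j} for j = 17,…,19 gives 1597/274877906944.

1597/274877906944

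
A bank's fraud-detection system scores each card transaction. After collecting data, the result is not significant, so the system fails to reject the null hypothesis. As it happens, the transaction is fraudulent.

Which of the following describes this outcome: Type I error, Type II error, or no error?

Type II error

The conventional null hypothesis here is that the transaction is legitimate.
H₀ was not rejected, but H₀ is actually false.
Failing to reject a false null hypothesis is a Type II error (false negative).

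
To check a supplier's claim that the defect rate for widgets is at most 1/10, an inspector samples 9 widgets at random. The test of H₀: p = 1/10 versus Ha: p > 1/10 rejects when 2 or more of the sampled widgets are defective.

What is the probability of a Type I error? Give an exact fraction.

112579511/500000000

The significance level is the probability, assuming p = 1/10, of seeing 2 or more defectives in 9 draws.
Via the complement, α = 1 − Σ_{j=0}^{1} C(9,j)(1/10)^j(9/10)^{9-j} = 112579511/500000000.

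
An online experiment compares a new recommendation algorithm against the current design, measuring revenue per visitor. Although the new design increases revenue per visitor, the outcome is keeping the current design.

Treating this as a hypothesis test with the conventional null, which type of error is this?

The null hypothesis here is that the new design has no effect on revenue per visitor.
'Keeping the current design' corresponds to failing to reject H₀.
H₀ was not rejected but H₀ is false — a Type II error (false negative).

Type II error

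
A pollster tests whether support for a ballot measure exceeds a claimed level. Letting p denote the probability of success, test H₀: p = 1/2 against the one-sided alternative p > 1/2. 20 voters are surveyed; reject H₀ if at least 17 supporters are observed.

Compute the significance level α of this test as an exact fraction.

1351/1048576

α = P(reject H₀ | H₀ true) = P(K ≥ 17 | p = 1/2), with K ~ Binomial(20, 1/2).
P(K ≥ 17) = [C(20,17) + C(20,18) + C(20,19) + C(20,20)] / 2^20 = (1140 + 190 + 20 + 1) / 1048576 = 1351/1048576.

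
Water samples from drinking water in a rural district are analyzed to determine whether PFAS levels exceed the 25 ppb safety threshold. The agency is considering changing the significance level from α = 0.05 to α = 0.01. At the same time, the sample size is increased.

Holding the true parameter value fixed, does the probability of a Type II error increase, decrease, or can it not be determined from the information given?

Cannot be determined from the information given.

The first change alone would make β increase; the second alone would make β decrease. Which effect dominates depends on the magnitudes, which are not given.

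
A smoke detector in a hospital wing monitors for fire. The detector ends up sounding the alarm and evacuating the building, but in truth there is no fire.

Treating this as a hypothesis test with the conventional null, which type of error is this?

Type I error

The null hypothesis here is that there is no fire.
'Sounding the alarm and evacuating the building' corresponds to rejecting H₀.
H₀ was rejected but H₀ is true — a Type I error (false positive).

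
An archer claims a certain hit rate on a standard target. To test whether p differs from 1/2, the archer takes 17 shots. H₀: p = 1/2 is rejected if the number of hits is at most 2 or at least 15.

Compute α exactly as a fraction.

77/32768

Under H₀, K ~ Binomial(17, 1/2); α is the probability of landing in either tail, P(K ≤ 2) + P(K ≥ 15).
The two tails are symmetric, so α = 2·(1 + 17 + 136)/2^17 = 308/131072 = 77/32768.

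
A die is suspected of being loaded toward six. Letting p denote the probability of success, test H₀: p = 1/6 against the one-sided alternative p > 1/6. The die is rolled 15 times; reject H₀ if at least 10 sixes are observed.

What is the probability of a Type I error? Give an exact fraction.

The Type I error probability is α = P(X ≥ 10) computed under H₀, where X ~ Binomial(15, 1/6).
P(X ≥ 10) = Σ_{j=10}^{15} C(15,j)·(1/6)^j·(5/6)^{15-j} = 2574269/117546246144.

2574269/117546246144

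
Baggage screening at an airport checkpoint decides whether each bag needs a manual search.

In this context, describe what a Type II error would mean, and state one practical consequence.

With the conventional null hypothesis that the bag contains no prohibited items:
A Type II error is failing to reject H₀ when H₀ is false.
Here that means letting the bag through when actually the bag contains a prohibited item.

A Type II error would mean concluding that the bag contains no prohibited items (or at least failing to establish that the bag contains a prohibited item) when in fact the bag contains a prohibited item. Consequence: a prohibited item passes through security undetected.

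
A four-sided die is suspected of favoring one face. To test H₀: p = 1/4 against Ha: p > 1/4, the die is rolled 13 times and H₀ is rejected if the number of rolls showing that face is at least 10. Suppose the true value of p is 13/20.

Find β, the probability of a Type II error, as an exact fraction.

739046497348117/1024000000000000

A Type II error is failing to reject when Ha holds: with p = 13/20, β = P(X ≤ 9).
Summing C(13,j)·(13/20)^j·(7/20)^{13-j} for j = 0..9 gives 739046497348117/1024000000000000.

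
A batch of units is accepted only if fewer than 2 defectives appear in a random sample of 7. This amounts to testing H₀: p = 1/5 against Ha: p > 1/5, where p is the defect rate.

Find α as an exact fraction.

α = P(reject H₀ | H₀ true) = P(S ≥ 2 | p = 1/5), S ~ Binomial(7, 1/5).
Via the complement, α = 1 − Σ_{j=0}^{1} C(7,j)(1/5)^j(4/5)^{7-j} = 33069/78125.

33069/78125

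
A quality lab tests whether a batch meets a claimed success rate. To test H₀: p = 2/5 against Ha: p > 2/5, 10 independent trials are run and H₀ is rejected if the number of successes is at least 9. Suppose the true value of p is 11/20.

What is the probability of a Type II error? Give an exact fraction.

10001847283209/10240000000000

A Type II error is failing to reject when Ha holds: with p = 11/20, β = P(K ≤ 8).
Equivalently, β = 1 − P(K ≥ 9) = 10001847283209/10240000000000.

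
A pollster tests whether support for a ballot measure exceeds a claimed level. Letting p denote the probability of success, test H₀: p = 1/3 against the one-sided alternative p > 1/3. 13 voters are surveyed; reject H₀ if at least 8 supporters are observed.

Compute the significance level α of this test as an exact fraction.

α = P(reject H₀ | H₀ true) = P(S ≥ 8 | p = 1/3), with S ~ Binomial(13, 1/3).
Summing C(13,j)(1/3)^j(2/3)^{13−j} for j = 8,…,13 gives 6139/177147.

6139/177147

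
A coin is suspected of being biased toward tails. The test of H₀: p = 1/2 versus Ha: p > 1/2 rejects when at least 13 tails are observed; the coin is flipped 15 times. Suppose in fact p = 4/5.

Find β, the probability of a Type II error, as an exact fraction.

β = P(fail to reject H₀ | Ha true) = P(Y ≤ 12 | p = 4/5), Y ~ Binomial(15, 4/5).
Summing C(15,j)·(4/5)^j·(1/5)^{15-j} for j = 0..12 gives 18370873741/30517578125.

18370873741/30517578125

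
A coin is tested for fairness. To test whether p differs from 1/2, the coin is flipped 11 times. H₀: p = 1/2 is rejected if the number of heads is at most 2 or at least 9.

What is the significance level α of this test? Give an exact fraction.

67/1024

α = P(K ≤ 2 or K ≥ 9 | p = 1/2), K ~ Binomial(11, 1/2).
By symmetry, α = 2·P(K ≤ 2) = 2·(1 + 11 + 55)/2048 = 134/2048 = 67/1024.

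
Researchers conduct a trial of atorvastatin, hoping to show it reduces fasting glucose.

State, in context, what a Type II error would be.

With the conventional null hypothesis that the drug has no effect on fasting glucose:
A Type II error is failing to reject H₀ when H₀ is false.
Here that means concluding there is insufficient evidence that the drug works when actually the drug reduces fasting glucose.

A Type II error would mean concluding that the drug has no effect on fasting glucose (or at least failing to establish that the drug reduces fasting glucose) when in fact the drug reduces fasting glucose.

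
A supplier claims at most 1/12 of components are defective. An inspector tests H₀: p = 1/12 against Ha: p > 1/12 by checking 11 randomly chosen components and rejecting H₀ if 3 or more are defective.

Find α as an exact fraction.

The significance level is the probability, assuming p = 1/12, of seeing 3 or more defectives in 11 draws.
Computing the lower-tail complement: 1 − 25937424601/27518828544 = 1581403943/27518828544.

1581403943/27518828544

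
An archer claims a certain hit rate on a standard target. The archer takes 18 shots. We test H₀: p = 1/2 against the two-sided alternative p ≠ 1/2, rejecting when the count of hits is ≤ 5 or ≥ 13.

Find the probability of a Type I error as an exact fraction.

1577/16384

The significance level is the null-hypothesis probability of the rejection region {≤5} ∪ {≥13}.
By symmetry, α = 2·P(K ≤ 5) = 2·(1 + 18 + 153 + 816 + 3060 + 8568)/262144 = 25232/262144 = 1577/16384.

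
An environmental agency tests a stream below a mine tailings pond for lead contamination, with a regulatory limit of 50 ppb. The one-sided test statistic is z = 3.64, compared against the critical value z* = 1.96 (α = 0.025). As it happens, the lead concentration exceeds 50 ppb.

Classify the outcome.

No error (correct decision).

The conventional null hypothesis is that the lead concentration is at or below 50 ppb (safe).
Since z = 3.64 > z* = 1.96, H₀ is rejected.
H₀ is false (actually the lead concentration exceeds 50 ppb).
The decision matches the true state — no error.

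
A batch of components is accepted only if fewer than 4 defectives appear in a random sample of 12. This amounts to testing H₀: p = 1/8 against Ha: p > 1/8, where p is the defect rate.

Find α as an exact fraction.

3629108645/68719476736

The significance level is the probability, assuming p = 1/8, of seeing 4 or more defectives in 12 draws.
Via the complement, α = 1 − Σ_{j=0}^{3} C(12,j)(1/8)^j(7/8)^{12-j} = 3629108645/68719476736.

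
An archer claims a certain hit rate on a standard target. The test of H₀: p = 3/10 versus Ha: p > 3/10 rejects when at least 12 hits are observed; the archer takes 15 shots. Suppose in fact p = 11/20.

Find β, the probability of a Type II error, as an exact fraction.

7844484964274060391/8192000000000000000

A Type II error is failing to reject when Ha holds: with p = 11/20, β = P(Y ≤ 11).
Summing C(15,j)·(11/20)^j·(9/20)^{15-j} for j = 0..11 gives 7844484964274060391/8192000000000000000.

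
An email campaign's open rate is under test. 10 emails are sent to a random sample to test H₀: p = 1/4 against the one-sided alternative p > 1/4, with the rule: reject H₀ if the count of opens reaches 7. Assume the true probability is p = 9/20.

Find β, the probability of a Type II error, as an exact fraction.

A Type II error is failing to reject when Ha holds: with p = 9/20, β = P(S ≤ 6).
Adding the binomial probabilities P(S=0)+…+P(S=6) at p = 9/20 gives 2298892939321/2560000000000.

2298892939321/2560000000000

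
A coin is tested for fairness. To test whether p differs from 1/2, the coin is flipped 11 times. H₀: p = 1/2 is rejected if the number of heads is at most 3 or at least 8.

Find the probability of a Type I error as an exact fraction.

The significance level is the null-hypothesis probability of the rejection region {≤3} ∪ {≥8}.
Each tail has probability (1 + 11 + 55 + 165)/2048; doubling gives α = 464/2048 = 29/128.

29/128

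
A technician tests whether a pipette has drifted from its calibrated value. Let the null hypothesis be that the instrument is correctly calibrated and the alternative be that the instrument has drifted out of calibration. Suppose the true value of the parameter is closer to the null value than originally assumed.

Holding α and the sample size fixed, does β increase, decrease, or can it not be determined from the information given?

A smaller departure from H₀ means the test statistic under Ha is distributed closer to where it would be under H₀; rejection becomes less likely.

It increases.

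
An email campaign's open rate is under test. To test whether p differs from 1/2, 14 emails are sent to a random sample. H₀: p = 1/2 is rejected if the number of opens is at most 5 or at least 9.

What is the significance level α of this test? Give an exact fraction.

3473/8192

α = P(K ≤ 5 or K ≥ 9 | p = 1/2), K ~ Binomial(14, 1/2).
The two tails are symmetric, so α = 2·(1 + 14 + 91 + 364 + 1001 + 2002)/2^14 = 6946/16384 = 3473/8192.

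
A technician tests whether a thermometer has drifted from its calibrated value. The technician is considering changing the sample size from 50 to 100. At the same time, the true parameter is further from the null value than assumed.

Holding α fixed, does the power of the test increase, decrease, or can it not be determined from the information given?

It increases.

More data shrinks sampling variability; the test statistic under Ha concentrates further from the null value, making rejection more likely. The further the true parameter sits from the null value, the more of the Ha sampling distribution falls in the rejection region. Both changes push β in the same direction.
Since power = 1 − β and β decreases, power increases.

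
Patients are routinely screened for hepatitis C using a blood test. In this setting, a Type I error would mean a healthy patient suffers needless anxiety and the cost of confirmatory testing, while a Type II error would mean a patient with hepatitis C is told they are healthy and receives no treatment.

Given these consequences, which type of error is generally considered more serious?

Type II error

The Type II consequence (a patient with hepatitis C is told they are healthy and receives no treatment) is more severe than the Type I consequence (a healthy patient suffers needless anxiety and the cost of confirmatory testing).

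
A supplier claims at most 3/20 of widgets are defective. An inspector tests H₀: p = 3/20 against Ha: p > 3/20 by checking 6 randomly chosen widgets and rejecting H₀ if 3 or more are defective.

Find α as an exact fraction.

302967/6400000

Under H₀, S ~ Binomial(6, 3/20); the Type I error rate is P(S ≥ 3).
Via the complement, α = 1 − Σ_{j=0}^{2} C(6,j)(3/20)^j(17/20)^{6-j} = 302967/6400000.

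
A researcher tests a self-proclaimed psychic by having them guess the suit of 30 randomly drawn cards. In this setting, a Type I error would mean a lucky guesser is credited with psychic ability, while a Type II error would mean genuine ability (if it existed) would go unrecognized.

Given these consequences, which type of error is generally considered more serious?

Type I error

The Type I consequence (a lucky guesser is credited with psychic ability) is more severe than the Type II consequence (genuine ability (if it existed) would go unrecognized).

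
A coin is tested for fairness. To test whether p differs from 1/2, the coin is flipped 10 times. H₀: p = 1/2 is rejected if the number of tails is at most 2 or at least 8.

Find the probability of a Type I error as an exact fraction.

Under H₀, X ~ Binomial(10, 1/2); α is the probability of landing in either tail, P(X ≤ 2) + P(X ≥ 8).
Each tail has probability (1 + 10 + 45)/1024; doubling gives α = 112/1024 = 7/64.

7/64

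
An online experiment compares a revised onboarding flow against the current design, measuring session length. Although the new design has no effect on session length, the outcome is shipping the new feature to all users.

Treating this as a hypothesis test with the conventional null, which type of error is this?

Type I error

The null hypothesis here is that the new design has no effect on session length.
'Shipping the new feature to all users' corresponds to rejecting H₀.
H₀ was rejected but H₀ is true — a Type I error (false positive).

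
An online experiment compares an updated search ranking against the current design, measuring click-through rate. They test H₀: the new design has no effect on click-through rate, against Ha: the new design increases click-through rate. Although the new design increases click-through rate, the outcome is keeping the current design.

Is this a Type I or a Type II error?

Type II error

'Keeping the current design' corresponds to failing to reject H₀.
H₀ was not rejected but H₀ is false — a Type II error (false negative).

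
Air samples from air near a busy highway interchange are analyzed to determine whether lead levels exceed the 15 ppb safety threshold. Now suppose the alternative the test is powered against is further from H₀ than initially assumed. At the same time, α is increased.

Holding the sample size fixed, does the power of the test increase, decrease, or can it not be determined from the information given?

It increases.

The further the true parameter sits from the null value, the more of the Ha sampling distribution falls in the rejection region. Relaxing α lowers the evidence threshold; under Ha, outcomes that previously fell short now trigger rejection. Both changes push β in the same direction.
Since power = 1 − β and β decreases, power increases.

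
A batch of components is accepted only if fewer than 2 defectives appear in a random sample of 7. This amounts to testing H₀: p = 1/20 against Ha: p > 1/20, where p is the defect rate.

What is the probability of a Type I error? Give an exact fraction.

28403547/640000000

α = P(reject H₀ | H₀ true) = P(X ≥ 2 | p = 1/20), X ~ Binomial(7, 1/20).
Via the complement, α = 1 − Σ_{j=0}^{1} C(7,j)(1/20)^j(19/20)^{7-j} = 28403547/640000000.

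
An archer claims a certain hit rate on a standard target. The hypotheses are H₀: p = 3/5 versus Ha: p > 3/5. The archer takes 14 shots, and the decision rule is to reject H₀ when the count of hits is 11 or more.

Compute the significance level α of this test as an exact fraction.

758720601/6103515625

The Type I error probability is α = P(K ≥ 11) computed under H₀, where K ~ Binomial(14, 3/5).
P(K ≥ 11) = Σ_{j=11}^{14} C(14,j)·(3/5)^j·(2/5)^{14-j} = 758720601/6103515625.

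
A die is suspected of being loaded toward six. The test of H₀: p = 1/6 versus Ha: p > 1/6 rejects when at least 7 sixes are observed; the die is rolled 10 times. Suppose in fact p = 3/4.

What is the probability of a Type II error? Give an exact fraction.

58753/262144

Under the alternative p = 3/4, S ~ Binomial(10, 3/4); β is the probability the test does not reject, P(S < 7).
Adding the binomial probabilities P(S=0)+…+P(S=6) at p = 3/4 gives 58753/262144.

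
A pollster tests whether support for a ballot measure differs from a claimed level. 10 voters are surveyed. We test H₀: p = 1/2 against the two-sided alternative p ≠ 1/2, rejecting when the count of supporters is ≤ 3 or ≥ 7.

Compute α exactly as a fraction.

Under H₀, Y ~ Binomial(10, 1/2); α is the probability of landing in either tail, P(Y ≤ 3) + P(Y ≥ 7).
By symmetry, α = 2·P(Y ≤ 3) = 2·(1 + 10 + 45 + 120)/1024 = 352/1024 = 11/32.

11/32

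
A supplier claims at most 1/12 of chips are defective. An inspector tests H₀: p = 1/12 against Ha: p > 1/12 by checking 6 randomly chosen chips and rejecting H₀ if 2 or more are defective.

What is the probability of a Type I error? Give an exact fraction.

The significance level is the probability, assuming p = 1/12, of seeing 2 or more defectives in 6 draws.
α = 1 − P(Y ≤ 1) = 1 − 2737867/2985984 = 248117/2985984.

248117/2985984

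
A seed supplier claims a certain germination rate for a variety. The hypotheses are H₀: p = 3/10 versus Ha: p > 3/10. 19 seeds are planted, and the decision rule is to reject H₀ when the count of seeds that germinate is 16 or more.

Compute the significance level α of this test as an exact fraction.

1930258016361/1250000000000000000

α = P(reject H₀ | H₀ true) = P(Y ≥ 16 | p = 3/10), with Y ~ Binomial(19, 3/10).
Summing C(19,j)(3/10)^j(7/10)^{19−j} for j = 16,…,19 gives 1930258016361/1250000000000000000.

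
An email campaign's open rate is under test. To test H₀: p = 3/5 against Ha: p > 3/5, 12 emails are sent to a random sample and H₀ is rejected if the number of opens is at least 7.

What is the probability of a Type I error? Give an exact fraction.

162404433/244140625

Under H₀, K ~ Binomial(12, 3/5), and α = P(K ≥ 7).
P(K ≥ 7) = Σ_{j=7}^{12} C(12,j)·(3/5)^j·(2/5)^{12-j} = 162404433/244140625.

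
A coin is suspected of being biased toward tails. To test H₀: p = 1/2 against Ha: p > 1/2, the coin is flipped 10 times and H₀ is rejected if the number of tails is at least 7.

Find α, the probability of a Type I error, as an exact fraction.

Under H₀, X ~ Binomial(10, 1/2), and α = P(X ≥ 7).
That's C(10,7) + C(10,8) + C(10,9) + C(10,10) over 2^10, i.e. (120 + 45 + 10 + 1)/1024 = 176/1024 = 11/64.

11/64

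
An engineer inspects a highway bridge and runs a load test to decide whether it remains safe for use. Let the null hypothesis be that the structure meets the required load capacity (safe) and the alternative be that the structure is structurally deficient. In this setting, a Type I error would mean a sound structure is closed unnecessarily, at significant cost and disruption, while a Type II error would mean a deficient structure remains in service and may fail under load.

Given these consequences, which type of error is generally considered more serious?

The Type II consequence (a deficient structure remains in service and may fail under load) is more severe than the Type I consequence (a sound structure is closed unnecessarily, at significant cost and disruption).

Type II error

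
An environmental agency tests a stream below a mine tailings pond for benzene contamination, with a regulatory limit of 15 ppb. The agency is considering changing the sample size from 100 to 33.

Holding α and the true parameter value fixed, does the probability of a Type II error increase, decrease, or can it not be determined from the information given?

It increases.

With less data the test statistic is noisier; under Ha, more outcomes land inside the acceptance region.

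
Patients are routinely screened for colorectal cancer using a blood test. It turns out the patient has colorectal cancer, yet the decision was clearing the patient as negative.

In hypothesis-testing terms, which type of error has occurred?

Type II error

The null hypothesis here is that the patient does not have colorectal cancer.
'Clearing the patient as negative' corresponds to failing to reject H₀.
H₀ was not rejected but H₀ is false — a Type II error (false negative).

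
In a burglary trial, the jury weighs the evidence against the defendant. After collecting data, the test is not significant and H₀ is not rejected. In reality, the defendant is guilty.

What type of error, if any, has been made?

The conventional null hypothesis here is that the defendant is innocent.
H₀ was not rejected, but H₀ is actually false.
Failing to reject a false null hypothesis is a Type II error (false negative).

Type II error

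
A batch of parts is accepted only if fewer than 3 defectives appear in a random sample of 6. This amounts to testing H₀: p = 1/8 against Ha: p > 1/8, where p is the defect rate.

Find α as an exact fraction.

The significance level is the probability, assuming p = 1/8, of seeing 3 or more defectives in 6 draws.
Computing the lower-tail complement: 1 − 127253/131072 = 3819/131072.

3819/131072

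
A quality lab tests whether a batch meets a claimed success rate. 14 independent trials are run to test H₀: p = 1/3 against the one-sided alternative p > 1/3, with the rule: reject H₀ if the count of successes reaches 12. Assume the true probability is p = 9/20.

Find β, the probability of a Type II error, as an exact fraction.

A Type II error is failing to reject when Ha holds: with p = 9/20, β = P(S ≤ 11).
Summing C(14,j)·(9/20)^j·(11/20)^{14-j} for j = 0..11 gives 817437922121895041/819200000000000000.

817437922121895041/819200000000000000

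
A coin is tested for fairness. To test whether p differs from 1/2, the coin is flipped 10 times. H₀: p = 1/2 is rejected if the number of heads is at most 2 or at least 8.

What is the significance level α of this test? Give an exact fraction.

7/64

The significance level is the null-hypothesis probability of the rejection region {≤2} ∪ {≥8}.
By symmetry, α = 2·P(X ≤ 2) = 2·(1 + 10 + 45)/1024 = 112/1024 = 7/64.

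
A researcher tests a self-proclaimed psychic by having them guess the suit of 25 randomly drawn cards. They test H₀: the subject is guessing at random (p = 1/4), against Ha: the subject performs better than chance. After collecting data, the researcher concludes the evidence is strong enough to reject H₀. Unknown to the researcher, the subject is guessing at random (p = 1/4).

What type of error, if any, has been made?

Type I error

H₀ was rejected, but H₀ is actually true.
Rejecting a true null hypothesis is a Type I error (false positive).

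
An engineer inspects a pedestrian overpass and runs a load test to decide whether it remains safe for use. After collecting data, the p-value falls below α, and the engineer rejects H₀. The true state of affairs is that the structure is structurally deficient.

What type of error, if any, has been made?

No error (correct decision).

The conventional null hypothesis here is that the structure meets the required load capacity (safe).
The test rejected a false H₀ — the decision matches the true state.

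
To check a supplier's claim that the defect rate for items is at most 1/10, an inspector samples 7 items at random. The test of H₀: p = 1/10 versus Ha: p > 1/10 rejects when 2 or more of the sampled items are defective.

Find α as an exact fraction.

Under H₀, K ~ Binomial(7, 1/10); the Type I error rate is P(K ≥ 2).
Computing the lower-tail complement: 1 − 531441/625000 = 93559/625000.

93559/625000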